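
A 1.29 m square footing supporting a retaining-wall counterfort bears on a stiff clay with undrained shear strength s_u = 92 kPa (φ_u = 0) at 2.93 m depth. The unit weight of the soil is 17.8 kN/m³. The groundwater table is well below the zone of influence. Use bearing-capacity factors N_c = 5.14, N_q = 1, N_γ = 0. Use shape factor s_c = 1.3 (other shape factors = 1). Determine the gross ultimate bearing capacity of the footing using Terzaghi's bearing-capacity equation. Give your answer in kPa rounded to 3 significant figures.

q_ult ≈ 667 kPa

Overburden at base level: q = 17.8 × 2.93 = 52.154 kPa.
Cohesion term c·N_c·s_c = 92 × 5.14 × 1.3 = 614.74 kPa; surcharge term q·N_q = 52.154 × 1 = 52.154 kPa.
q_ult = 614.74 + 52.154 = 666.9 kPa.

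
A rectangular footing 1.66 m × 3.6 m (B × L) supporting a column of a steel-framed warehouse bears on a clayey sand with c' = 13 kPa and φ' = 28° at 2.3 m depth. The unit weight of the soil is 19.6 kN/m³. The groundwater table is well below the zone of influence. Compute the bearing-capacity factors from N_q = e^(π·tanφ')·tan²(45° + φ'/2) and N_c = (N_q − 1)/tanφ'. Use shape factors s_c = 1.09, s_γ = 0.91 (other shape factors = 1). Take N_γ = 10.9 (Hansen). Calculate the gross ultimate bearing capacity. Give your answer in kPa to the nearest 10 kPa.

tan28° = 0.5317, so N_q = e^(π×0.5317)·tan²(59°) = 5.314 × 2.77 = 14.72.
N_c = (14.72 − 1)/tan28° = 25.8.
Overburden at base level: q = 19.6 × 2.3 = 45.08 kPa.
Cohesion term c·N_c·s_c = 13 × 25.803 × 1.09 = 365.63 kPa; surcharge term q·N_q = 45.08 × 14.72 = 663.57 kPa; self-weight term 0.5·γ·B·N_γ·s_γ = 0.5 × 19.6 × 1.66 × 10.9 × 0.91 = 161.36 kPa.
q_ult = 365.63 + 663.57 + 161.36 = 1190.6 kPa.

q_ult ≈ 1190 kPa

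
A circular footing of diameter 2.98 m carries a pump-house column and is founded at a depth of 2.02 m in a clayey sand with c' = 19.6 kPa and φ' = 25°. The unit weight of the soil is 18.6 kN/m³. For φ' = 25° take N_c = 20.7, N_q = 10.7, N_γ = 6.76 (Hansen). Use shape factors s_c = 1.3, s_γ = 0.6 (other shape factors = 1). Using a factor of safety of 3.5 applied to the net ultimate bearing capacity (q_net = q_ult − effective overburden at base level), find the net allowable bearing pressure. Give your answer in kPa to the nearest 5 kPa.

Effective surcharge at the founding depth q = γ·D_f = 18.6 × 2.02 = 37.572 kPa.
q_ult = c·N_c·s_c + q·N_q + 0.5·γ·B·N_γ·s_γ
     = 19.6 × 20.7 × 1.3 + 37.572 × 10.7 + 0.5 × 18.6 × 2.98 × 6.76 × 0.6
     = 527.44 + 402.02 + 112.41 = 1041.9 kPa.
Net ultimate: q_net = 1041.9 − 37.572 = 1004.3 kPa.
q_all(net) = 1004.3 / 3.5 = 286.94 kPa.

q_all(net) ≈ 285 kPa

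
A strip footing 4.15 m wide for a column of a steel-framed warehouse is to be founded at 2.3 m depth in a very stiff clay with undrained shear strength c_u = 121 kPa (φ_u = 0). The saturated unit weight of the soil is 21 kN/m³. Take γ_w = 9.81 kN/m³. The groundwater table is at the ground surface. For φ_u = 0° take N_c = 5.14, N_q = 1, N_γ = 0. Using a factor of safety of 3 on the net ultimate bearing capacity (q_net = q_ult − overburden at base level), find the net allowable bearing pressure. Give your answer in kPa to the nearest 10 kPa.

q_all(net) ≈ 210 kPa

With the water table at the surface the whole profile is submerged: γ' = 21 − 9.81 = 11.19 kN/m³, so q = γ'·D_f = 25.737 kPa.
q_ult = c·N_c + q·N_q
     = 121 × 5.14 + 25.737 × 1
     = 621.94 + 25.737 = 647.68 kPa.
q_net = 647.68 − 25.737 = 621.94 kPa.
q_all(net) = 621.94 / 3 = 207.31 kPa.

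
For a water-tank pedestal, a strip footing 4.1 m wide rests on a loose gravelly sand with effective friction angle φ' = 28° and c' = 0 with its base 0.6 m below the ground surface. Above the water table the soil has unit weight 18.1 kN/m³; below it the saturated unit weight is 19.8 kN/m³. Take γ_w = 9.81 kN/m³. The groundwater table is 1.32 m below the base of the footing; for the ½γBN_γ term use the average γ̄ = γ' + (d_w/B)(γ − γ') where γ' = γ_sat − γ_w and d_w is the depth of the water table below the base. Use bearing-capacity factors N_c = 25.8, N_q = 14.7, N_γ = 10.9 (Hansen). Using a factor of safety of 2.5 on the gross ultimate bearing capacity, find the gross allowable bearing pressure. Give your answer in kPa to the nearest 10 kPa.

q_all ≈ 180 kPa

q = γ·D_f = 18.1 × 0.6 = 10.86 kPa.
γ' = 9.99 kN/m³; averaging over the depth B below the base, γ̄ = γ' + (d_w/B)(γ − γ') = 12.601 kN/m³.
q·N_q = 10.86 × 14.7 = 159.64 kPa
0.5·γ·B·N_γ = 0.5 × 12.601 × 4.1 × 10.9 = 281.57 kPa
q_ult = 159.64 + 281.57 = 441.21 kPa.
q_all = 441.21 / 2.5 = 176.48 kPa.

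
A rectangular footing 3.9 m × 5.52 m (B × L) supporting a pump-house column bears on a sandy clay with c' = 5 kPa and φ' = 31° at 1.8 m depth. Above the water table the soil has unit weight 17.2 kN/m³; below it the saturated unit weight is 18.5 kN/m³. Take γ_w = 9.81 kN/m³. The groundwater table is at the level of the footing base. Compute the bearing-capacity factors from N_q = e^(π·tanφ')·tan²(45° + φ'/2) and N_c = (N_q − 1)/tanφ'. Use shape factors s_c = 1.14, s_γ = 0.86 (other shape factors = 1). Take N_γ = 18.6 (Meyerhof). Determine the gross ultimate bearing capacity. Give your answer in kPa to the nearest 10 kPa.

tan31° = 0.6009, so N_q = e^(π×0.6009)·tan²(60.5°) = 6.604 × 3.124 = 20.63.
N_c = (20.63 − 1)/tan31° = 32.67.
Overburden at base level: q = 17.2 × 1.8 = 30.96 kPa.
Below the base the soil is submerged, so the ½γBN_γ term uses γ' = 18.5 − 9.81 = 8.69 kN/m³.
Cohesion term c·N_c·s_c = 5 × 32.671 × 1.14 = 186.23 kPa; surcharge term q·N_q = 30.96 × 20.631 = 638.73 kPa; self-weight term 0.5·γ·B·N_γ·s_γ = 0.5 × 8.69 × 3.9 × 18.6 × 0.86 = 271.06 kPa.
q_ult = 186.23 + 638.73 + 271.06 = 1096 kPa.

q_ult ≈ 1100 kPa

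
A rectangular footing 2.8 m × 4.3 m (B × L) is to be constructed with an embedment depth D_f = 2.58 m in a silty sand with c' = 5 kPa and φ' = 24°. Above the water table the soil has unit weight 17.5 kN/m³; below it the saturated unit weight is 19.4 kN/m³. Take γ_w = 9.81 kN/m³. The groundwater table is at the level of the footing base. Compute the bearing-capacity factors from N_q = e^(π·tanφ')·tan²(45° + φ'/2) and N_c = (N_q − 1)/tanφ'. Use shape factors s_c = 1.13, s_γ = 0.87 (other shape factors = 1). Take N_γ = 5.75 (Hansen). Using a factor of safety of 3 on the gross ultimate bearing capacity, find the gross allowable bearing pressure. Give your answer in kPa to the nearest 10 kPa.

q_all ≈ 200 kPa

N_q = e^(π·tan24°)·tan²(57°) = 9.6; N_c = (N_q − 1)/tanφ' = 19.32.
Overburden at base level: q = 17.5 × 2.58 = 45.15 kPa.
Below the base the soil is submerged, so the ½γBN_γ term uses γ' = 19.4 − 9.81 = 9.59 kN/m³.
Cohesion term c·N_c·s_c = 5 × 19.324 × 1.13 = 109.18 kPa; surcharge term q·N_q = 45.15 × 9.6034 = 433.59 kPa; self-weight term 0.5·γ·B·N_γ·s_γ = 0.5 × 9.59 × 2.8 × 5.75 × 0.87 = 67.164 kPa.
q_ult = 109.18 + 433.59 + 67.164 = 609.93 kPa.
q_all = 609.93 / 3 = 203.31 kPa.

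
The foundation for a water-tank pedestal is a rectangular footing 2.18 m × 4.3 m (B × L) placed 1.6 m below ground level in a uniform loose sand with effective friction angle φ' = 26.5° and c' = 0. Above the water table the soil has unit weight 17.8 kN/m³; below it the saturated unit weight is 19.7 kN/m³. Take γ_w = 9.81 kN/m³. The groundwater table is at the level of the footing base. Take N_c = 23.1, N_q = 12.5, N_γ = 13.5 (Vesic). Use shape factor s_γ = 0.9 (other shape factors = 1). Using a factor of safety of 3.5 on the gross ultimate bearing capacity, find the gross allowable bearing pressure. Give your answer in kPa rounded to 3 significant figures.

q_all ≈ 139 kPa

q = γ·D_f = 17.8 × 1.6 = 28.48 kPa.
For the ½γBN_γ term take γ' = 19.7 − 9.81 = 9.89 kN/m³ (soil below base is submerged).
q·N_q = 28.48 × 12.5 = 356 kPa
0.5·γ·B·N_γ·s_γ = 0.5 × 9.89 × 2.18 × 13.5 × 0.9 = 130.98 kPa
q_ult = 356 + 130.98 = 486.98 kPa.
q_all = 486.98 / 3.5 = 139.14 kPa.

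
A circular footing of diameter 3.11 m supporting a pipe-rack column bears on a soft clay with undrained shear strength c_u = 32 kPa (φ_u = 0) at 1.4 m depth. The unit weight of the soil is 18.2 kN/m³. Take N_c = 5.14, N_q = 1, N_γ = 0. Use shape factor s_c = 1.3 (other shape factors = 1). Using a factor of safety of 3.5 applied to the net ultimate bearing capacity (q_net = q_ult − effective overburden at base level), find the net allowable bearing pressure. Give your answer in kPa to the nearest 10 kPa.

Effective surcharge at the founding depth q = γ·D_f = 18.2 × 1.4 = 25.48 kPa.
q_ult = c·N_c·s_c + q·N_q
     = 32 × 5.14 × 1.3 + 25.48 × 1
     = 213.82 + 25.48 = 239.3 kPa.
Net ultimate: q_net = 239.3 − 25.48 = 213.82 kPa.
q_all(net) = 213.82 / 3.5 = 61.093 kPa.

q_all(net) ≈ 60 kPa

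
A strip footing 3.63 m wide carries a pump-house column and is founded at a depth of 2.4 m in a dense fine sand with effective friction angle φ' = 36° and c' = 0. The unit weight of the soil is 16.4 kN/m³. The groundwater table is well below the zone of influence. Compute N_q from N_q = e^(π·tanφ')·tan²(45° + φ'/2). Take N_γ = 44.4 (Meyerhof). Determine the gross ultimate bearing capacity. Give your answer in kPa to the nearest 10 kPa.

tan36° = 0.7265, so N_q = e^(π×0.7265)·tan²(63°) = 9.801 × 3.852 = 37.75.
q = γ·D_f = 16.4 × 2.4 = 39.36 kPa.
q·N_q = 39.36 × 37.752 = 1485.9 kPa
0.5·γ·B·N_γ = 0.5 × 16.4 × 3.63 × 44.4 = 1321.6 kPa
q_ult = 1485.9 + 1321.6 = 2807.5 kPa.

q_ult ≈ 2810 kPa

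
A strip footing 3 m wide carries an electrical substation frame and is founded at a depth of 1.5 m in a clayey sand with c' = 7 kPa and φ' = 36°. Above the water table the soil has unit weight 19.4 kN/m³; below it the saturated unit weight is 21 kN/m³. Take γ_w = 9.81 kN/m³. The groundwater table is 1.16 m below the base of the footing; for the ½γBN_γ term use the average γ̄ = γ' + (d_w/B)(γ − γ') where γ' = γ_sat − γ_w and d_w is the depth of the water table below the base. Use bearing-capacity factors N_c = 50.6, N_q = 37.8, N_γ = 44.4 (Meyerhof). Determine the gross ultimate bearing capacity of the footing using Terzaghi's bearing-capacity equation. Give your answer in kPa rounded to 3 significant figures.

Overburden at base level: q = 19.4 × 1.5 = 29.1 kPa.
The water table is 1.16 m below the base (< B = 3 m), so the ½γBN_γ term uses γ̄ = γ' + (d_w/B)(γ − γ') = 11.19 + (1.16/3)(19.4 − 11.19) = 14.365 kN/m³.
Cohesion term c·N_c = 7 × 50.6 = 354.2 kPa; surcharge term q·N_q = 29.1 × 37.8 = 1100 kPa; self-weight term 0.5·γ·B·N_γ = 0.5 × 14.365 × 3 × 44.4 = 956.68 kPa.
q_ult = 354.2 + 1100 + 956.68 = 2410.9 kPa.

q_ult ≈ 2410 kPa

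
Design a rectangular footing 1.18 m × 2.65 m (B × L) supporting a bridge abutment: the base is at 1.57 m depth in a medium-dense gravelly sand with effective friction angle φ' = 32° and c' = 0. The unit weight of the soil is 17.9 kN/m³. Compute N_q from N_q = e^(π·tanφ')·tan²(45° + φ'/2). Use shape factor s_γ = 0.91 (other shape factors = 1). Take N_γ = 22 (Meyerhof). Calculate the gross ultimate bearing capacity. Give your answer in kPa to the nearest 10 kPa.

tan32° = 0.6249, so N_q = e^(π×0.6249)·tan²(61°) = 7.121 × 3.255 = 23.18.
Overburden at base level: q = 17.9 × 1.57 = 28.103 kPa.
Surcharge term q·N_q = 28.103 × 23.177 = 651.34 kPa; self-weight term 0.5·γ·B·N_γ·s_γ = 0.5 × 17.9 × 1.18 × 22 × 0.91 = 211.43 kPa.
q_ult = 651.34 + 211.43 = 862.77 kPa.

q_ult ≈ 860 kPa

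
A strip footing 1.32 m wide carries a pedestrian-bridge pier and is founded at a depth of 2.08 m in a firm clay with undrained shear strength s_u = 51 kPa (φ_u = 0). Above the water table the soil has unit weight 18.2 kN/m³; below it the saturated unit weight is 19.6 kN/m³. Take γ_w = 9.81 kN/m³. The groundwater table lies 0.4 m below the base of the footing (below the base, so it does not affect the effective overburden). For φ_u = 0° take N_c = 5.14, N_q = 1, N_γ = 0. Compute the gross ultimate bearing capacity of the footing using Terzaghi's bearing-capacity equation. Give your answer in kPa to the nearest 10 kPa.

q_ult ≈ 300 kPa

Overburden at base level: q = 18.2 × 2.08 = 37.856 kPa.
Cohesion term c·N_c = 51 × 5.14 = 262.14 kPa; surcharge term q·N_q = 37.856 × 1 = 37.856 kPa.
q_ult = 262.14 + 37.856 = 300 kPa.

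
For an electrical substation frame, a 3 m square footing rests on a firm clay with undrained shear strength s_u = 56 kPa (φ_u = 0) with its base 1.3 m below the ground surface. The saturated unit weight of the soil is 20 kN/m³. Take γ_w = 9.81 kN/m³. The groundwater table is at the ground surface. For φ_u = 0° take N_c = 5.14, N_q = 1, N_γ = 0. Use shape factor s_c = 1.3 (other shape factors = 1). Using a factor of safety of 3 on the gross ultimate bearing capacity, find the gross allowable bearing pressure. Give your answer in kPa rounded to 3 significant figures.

γ' = 20 − 9.81 = 10.19 kN/m³ (submerged throughout). q = 10.19 × 1.3 = 13.247 kPa.
c·N_c·s_c = 56 × 5.14 × 1.3 = 374.19 kPa
q·N_q = 13.247 × 1 = 13.247 kPa
q_ult = 374.19 + 13.247 = 387.44 kPa.
q_all = 387.44 / 3 = 129.15 kPa.

q_all ≈ 129 kPa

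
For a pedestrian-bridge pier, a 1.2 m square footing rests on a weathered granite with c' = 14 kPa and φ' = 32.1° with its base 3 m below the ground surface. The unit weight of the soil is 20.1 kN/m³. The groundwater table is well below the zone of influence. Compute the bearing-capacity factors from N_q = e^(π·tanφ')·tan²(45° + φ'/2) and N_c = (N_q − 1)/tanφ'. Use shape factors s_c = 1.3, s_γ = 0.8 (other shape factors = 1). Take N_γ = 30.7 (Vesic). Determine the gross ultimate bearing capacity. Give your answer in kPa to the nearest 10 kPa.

q_ult ≈ 2360 kPa

tan32.1° = 0.6273, so N_q = e^(π×0.6273)·tan²(61.05°) = 7.176 × 3.268 = 23.45.
N_c = (23.45 − 1)/tan32.1° = 35.79.
Overburden at base level: q = 20.1 × 3 = 60.3 kPa.
Cohesion term c·N_c·s_c = 14 × 35.79 × 1.3 = 651.37 kPa; surcharge term q·N_q = 60.3 × 23.451 = 1414.1 kPa; self-weight term 0.5·γ·B·N_γ·s_γ = 0.5 × 20.1 × 1.2 × 30.7 × 0.8 = 296.19 kPa.
q_ult = 651.37 + 1414.1 + 296.19 = 2361.6 kPa.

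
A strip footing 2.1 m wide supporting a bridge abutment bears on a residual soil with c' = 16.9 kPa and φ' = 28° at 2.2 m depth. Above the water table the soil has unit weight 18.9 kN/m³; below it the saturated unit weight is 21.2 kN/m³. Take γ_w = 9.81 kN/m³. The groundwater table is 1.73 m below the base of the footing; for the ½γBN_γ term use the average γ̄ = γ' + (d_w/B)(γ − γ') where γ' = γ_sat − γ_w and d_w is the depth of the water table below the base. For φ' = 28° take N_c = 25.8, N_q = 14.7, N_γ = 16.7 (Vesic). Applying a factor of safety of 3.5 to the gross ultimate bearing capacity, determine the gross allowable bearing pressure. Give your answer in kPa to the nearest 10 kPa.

Effective surcharge at the founding depth q = γ·D_f = 18.9 × 2.2 = 41.58 kPa.
With d_w = 1.73 m < B, γ̄ = 11.39 + (1.73/2.1) × (18.9 − 11.39) = 17.577 kN/m³.
q_ult = c·N_c + q·N_q + 0.5·γ·B·N_γ
     = 16.9 × 25.8 + 41.58 × 14.7 + 0.5 × 17.577 × 2.1 × 16.7
     = 436.02 + 611.23 + 308.21 = 1355.5 kPa.
q_all = q_ult / FS = 1355.5 / 3.5 = 387.27 kPa.

q_all ≈ 390 kPa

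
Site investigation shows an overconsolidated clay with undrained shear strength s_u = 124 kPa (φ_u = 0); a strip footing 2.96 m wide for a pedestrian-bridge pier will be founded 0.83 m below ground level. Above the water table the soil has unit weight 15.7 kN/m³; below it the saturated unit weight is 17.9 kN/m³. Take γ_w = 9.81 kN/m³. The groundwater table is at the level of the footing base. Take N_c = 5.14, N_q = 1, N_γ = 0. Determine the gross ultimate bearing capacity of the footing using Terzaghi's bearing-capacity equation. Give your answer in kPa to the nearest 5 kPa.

q = γ·D_f = 15.7 × 0.83 = 13.031 kPa.
c·N_c = 124 × 5.14 = 637.36 kPa
q·N_q = 13.031 × 1 = 13.031 kPa
q_ult = 637.36 + 13.031 = 650.39 kPa.

q_ult ≈ 650 kPa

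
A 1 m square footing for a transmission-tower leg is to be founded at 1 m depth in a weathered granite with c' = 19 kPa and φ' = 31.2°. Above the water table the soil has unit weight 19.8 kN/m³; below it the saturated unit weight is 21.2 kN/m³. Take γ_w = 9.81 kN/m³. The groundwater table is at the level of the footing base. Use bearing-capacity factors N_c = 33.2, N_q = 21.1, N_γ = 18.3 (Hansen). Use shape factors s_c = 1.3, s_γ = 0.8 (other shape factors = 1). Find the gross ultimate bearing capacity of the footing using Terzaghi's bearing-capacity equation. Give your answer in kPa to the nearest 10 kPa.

q_ult ≈ 1320 kPa

q = γ·D_f = 19.8 × 1 = 19.8 kPa.
For the ½γBN_γ term take γ' = 21.2 − 9.81 = 11.39 kN/m³ (soil below base is submerged).
c·N_c·s_c = 19 × 33.2 × 1.3 = 820.04 kPa
q·N_q = 19.8 × 21.1 = 417.78 kPa
0.5·γ·B·N_γ·s_γ = 0.5 × 11.39 × 1 × 18.3 × 0.8 = 83.375 kPa
q_ult = 820.04 + 417.78 + 83.375 = 1321.2 kPa.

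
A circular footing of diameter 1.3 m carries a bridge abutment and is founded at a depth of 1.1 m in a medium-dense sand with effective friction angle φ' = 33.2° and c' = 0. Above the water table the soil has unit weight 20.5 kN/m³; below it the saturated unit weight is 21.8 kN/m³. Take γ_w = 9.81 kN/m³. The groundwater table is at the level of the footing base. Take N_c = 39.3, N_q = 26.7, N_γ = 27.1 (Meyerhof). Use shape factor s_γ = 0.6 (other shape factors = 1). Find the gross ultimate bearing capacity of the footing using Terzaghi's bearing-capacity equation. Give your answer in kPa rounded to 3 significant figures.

q_ult ≈ 729 kPa

Overburden at base level: q = 20.5 × 1.1 = 22.55 kPa.
Below the base the soil is submerged, so the ½γBN_γ term uses γ' = 21.8 − 9.81 = 11.99 kN/m³.
Surcharge term q·N_q = 22.55 × 26.7 = 602.09 kPa; self-weight term 0.5·γ·B·N_γ·s_γ = 0.5 × 11.99 × 1.3 × 27.1 × 0.6 = 126.72 kPa.
q_ult = 602.09 + 126.72 = 728.81 kPa.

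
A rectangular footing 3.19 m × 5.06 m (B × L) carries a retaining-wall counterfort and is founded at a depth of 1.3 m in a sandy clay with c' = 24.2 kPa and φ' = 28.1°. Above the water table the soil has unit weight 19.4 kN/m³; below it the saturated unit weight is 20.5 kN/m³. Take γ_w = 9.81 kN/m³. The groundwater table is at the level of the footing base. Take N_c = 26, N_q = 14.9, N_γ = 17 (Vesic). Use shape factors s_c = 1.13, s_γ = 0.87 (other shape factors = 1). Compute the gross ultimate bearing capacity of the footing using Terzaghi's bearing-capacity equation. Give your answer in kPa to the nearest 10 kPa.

q_ult ≈ 1340 kPa

q = γ·D_f = 19.4 × 1.3 = 25.22 kPa.
For the ½γBN_γ term take γ' = 20.5 − 9.81 = 10.69 kN/m³ (soil below base is submerged).
c·N_c·s_c = 24.2 × 26 × 1.13 = 711 kPa
q·N_q = 25.22 × 14.9 = 375.78 kPa
0.5·γ·B·N_γ·s_γ = 0.5 × 10.69 × 3.19 × 17 × 0.87 = 252.18 kPa
q_ult = 711 + 375.78 + 252.18 = 1339 kPa.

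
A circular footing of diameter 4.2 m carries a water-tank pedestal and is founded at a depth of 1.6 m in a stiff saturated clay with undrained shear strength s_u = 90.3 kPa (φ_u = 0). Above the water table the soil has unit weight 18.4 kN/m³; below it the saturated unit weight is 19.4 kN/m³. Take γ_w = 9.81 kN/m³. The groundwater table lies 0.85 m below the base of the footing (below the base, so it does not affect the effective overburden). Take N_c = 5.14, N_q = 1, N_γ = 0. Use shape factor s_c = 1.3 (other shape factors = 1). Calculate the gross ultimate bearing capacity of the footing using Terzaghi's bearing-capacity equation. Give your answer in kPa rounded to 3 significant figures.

q_ult ≈ 633 kPa

Effective surcharge at the founding depth q = γ·D_f = 18.4 × 1.6 = 29.44 kPa.
q_ult = c·N_c·s_c + q·N_q
     = 90.3 × 5.14 × 1.3 + 29.44 × 1
     = 603.38 + 29.44 = 632.82 kPa.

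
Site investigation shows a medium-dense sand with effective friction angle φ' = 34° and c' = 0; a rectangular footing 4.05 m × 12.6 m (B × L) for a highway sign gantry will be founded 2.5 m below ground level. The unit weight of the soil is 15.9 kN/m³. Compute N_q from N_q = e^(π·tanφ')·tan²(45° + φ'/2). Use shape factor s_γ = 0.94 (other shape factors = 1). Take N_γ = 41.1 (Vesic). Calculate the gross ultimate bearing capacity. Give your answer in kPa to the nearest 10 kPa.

q_ult ≈ 2410 kPa

tan34° = 0.6745, so N_q = e^(π×0.6745)·tan²(62°) = 8.323 × 3.537 = 29.44.
Effective surcharge at the founding depth q = γ·D_f = 15.9 × 2.5 = 39.75 kPa.
q_ult = q·N_q + 0.5·γ·B·N_γ·s_γ
     = 39.75 × 29.44 + 0.5 × 15.9 × 4.05 × 41.1 × 0.94
     = 1170.2 + 1243.9 = 2414.1 kPa.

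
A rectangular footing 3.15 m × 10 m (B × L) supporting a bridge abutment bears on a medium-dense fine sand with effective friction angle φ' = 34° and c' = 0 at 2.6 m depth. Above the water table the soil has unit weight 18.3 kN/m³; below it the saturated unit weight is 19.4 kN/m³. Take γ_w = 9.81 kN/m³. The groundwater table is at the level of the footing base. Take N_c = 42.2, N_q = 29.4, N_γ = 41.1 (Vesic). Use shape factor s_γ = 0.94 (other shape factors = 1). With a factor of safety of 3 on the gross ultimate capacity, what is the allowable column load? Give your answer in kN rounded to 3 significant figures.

q = γ·D_f = 18.3 × 2.6 = 47.58 kPa.
For the ½γBN_γ term take γ' = 19.4 − 9.81 = 9.59 kN/m³ (soil below base is submerged).
q·N_q = 47.58 × 29.4 = 1398.9 kPa
0.5·γ·B·N_γ·s_γ = 0.5 × 9.59 × 3.15 × 41.1 × 0.94 = 583.54 kPa
q_ult = 1398.9 + 583.54 = 1982.4 kPa.
Gross allowable pressure q_all = 1982.4 / 3 = 660.8 kPa.
Footing area = 31.5 m², so allowable column load = 660.8 × 31.5 = 20815 kN.

P_all ≈ 20800 kN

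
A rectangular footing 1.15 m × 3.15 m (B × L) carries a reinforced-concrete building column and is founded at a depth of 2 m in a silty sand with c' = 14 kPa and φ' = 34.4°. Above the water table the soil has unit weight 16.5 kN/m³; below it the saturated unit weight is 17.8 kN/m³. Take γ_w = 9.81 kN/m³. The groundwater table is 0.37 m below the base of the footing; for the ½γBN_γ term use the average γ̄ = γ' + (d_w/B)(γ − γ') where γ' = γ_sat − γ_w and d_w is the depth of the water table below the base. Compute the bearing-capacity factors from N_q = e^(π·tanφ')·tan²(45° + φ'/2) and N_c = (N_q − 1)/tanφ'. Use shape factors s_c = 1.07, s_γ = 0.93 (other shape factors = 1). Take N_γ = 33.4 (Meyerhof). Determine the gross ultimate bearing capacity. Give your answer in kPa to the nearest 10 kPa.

tan34.4° = 0.6847, so N_q = e^(π×0.6847)·tan²(62.2°) = 8.594 × 3.597 = 30.92.
N_c = (30.92 − 1)/tan34.4° = 43.69.
Effective surcharge at the founding depth q = γ·D_f = 16.5 × 2 = 33 kPa.
With d_w = 0.37 m < B, γ̄ = 7.99 + (0.37/1.15) × (16.5 − 7.99) = 10.728 kN/m³.
q_ult = c·N_c·s_c + q·N_q + 0.5·γ·B·N_γ·s_γ
     = 14 × 43.692 × 1.07 + 33 × 30.917 + 0.5 × 10.728 × 1.15 × 33.4 × 0.93
     = 654.51 + 1020.2 + 191.61 = 1866.4 kPa.

q_ult ≈ 1870 kPa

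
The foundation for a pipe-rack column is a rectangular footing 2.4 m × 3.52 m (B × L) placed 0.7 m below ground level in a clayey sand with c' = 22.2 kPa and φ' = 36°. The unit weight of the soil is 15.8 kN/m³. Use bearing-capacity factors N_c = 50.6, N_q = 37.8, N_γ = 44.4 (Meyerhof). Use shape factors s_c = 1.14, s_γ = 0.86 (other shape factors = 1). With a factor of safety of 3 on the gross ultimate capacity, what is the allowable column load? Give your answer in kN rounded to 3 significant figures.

Overburden at base level: q = 15.8 × 0.7 = 11.06 kPa.
Cohesion term c·N_c·s_c = 22.2 × 50.6 × 1.14 = 1280.6 kPa; surcharge term q·N_q = 11.06 × 37.8 = 418.07 kPa; self-weight term 0.5·γ·B·N_γ·s_γ = 0.5 × 15.8 × 2.4 × 44.4 × 0.86 = 723.97 kPa.
q_ult = 1280.6 + 418.07 + 723.97 = 2422.6 kPa.
Gross allowable pressure q_all = 2422.6 / 3 = 807.54 kPa.
Footing area = 8.448 m², so allowable column load = 807.54 × 8.448 = 6822.1 kN.

P_all ≈ 6820 kN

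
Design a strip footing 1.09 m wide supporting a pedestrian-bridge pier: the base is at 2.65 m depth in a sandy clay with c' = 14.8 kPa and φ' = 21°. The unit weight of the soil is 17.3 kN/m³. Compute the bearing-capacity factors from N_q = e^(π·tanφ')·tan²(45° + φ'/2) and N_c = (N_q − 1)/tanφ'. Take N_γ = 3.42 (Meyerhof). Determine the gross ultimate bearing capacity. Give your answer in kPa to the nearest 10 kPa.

q_ult ≈ 590 kPa

tan21° = 0.3839, so N_q = e^(π×0.3839)·tan²(55.5°) = 3.34 × 2.117 = 7.07.
N_c = (7.07 − 1)/tan21° = 15.81.
q = γ·D_f = 17.3 × 2.65 = 45.845 kPa.
c·N_c = 14.8 × 15.815 = 234.06 kPa
q·N_q = 45.845 × 7.0708 = 324.16 kPa
0.5·γ·B·N_γ = 0.5 × 17.3 × 1.09 × 3.42 = 32.245 kPa
q_ult = 234.06 + 324.16 + 32.245 = 590.46 kPa.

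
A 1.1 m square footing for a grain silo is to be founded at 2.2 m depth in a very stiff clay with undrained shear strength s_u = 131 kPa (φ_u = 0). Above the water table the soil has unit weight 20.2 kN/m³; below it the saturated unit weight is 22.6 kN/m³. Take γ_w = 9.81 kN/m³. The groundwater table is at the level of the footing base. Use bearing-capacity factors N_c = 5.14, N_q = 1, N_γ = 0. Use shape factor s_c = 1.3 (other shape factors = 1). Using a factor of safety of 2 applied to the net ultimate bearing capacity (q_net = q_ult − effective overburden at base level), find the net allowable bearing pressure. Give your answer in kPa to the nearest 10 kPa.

q = γ·D_f = 20.2 × 2.2 = 44.44 kPa.
c·N_c·s_c = 131 × 5.14 × 1.3 = 875.34 kPa
q·N_q = 44.44 × 1 = 44.44 kPa
q_ult = 875.34 + 44.44 = 919.78 kPa.
Net ultimate: q_net = 919.78 − 44.44 = 875.34 kPa.
q_all(net) = 875.34 / 2 = 437.67 kPa.

q_all(net) ≈ 440 kPa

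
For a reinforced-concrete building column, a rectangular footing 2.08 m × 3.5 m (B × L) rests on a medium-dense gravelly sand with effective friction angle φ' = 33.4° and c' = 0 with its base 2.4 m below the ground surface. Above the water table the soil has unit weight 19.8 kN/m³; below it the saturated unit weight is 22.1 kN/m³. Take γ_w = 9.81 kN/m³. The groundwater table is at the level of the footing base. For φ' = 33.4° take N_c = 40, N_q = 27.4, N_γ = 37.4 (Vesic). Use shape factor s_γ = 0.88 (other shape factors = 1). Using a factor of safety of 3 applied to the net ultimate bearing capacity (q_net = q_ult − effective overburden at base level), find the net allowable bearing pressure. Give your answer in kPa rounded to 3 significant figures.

q_all(net) ≈ 558 kPa

Overburden at base level: q = 19.8 × 2.4 = 47.52 kPa.
Below the base the soil is submerged, so the ½γBN_γ term uses γ' = 22.1 − 9.81 = 12.29 kN/m³.
Surcharge term q·N_q = 47.52 × 27.4 = 1302 kPa; self-weight term 0.5·γ·B·N_γ·s_γ = 0.5 × 12.29 × 2.08 × 37.4 × 0.88 = 420.67 kPa.
q_ult = 1302 + 420.67 = 1722.7 kPa.
Net ultimate: q_net = 1722.7 − 47.52 = 1675.2 kPa.
q_all(net) = 1675.2 / 3 = 558.4 kPa.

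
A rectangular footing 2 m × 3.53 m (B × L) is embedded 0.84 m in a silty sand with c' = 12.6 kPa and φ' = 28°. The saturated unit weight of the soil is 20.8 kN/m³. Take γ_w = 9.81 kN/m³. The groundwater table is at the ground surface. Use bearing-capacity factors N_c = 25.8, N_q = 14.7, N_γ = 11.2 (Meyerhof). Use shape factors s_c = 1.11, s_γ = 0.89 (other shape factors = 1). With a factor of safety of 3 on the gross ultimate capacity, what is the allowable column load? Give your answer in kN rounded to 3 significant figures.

P_all ≈ 1430 kN

With the water table at the surface the whole profile is submerged: γ' = 20.8 − 9.81 = 10.99 kN/m³, so q = γ'·D_f = 9.2316 kPa; the same γ' applies in the ½γBN_γ term.
q_ult = c·N_c·s_c + q·N_q + 0.5·γ·B·N_γ·s_γ
     = 12.6 × 25.8 × 1.11 + 9.2316 × 14.7 + 0.5 × 10.99 × 2 × 11.2 × 0.89
     = 360.84 + 135.7 + 109.55 = 606.09 kPa.
Gross allowable pressure q_all = 606.09 / 3 = 202.03 kPa.
Footing area = 7.06 m², so allowable column load = 202.03 × 7.06 = 1426.3 kN.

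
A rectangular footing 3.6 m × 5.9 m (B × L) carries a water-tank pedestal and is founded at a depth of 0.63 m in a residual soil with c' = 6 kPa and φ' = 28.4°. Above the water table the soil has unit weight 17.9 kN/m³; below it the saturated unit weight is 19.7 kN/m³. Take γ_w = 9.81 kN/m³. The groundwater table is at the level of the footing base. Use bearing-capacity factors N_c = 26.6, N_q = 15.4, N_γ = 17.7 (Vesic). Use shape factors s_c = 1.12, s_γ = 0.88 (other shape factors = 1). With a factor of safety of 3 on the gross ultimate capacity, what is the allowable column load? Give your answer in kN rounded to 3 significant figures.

P_all ≈ 4460 kN

Overburden at base level: q = 17.9 × 0.63 = 11.277 kPa.
Below the base the soil is submerged, so the ½γBN_γ term uses γ' = 19.7 − 9.81 = 9.89 kN/m³.
Cohesion term c·N_c·s_c = 6 × 26.6 × 1.12 = 178.75 kPa; surcharge term q·N_q = 11.277 × 15.4 = 173.67 kPa; self-weight term 0.5·γ·B·N_γ·s_γ = 0.5 × 9.89 × 3.6 × 17.7 × 0.88 = 277.28 kPa.
q_ult = 178.75 + 173.67 + 277.28 = 629.7 kPa.
Gross allowable pressure q_all = 629.7 / 3 = 209.9 kPa.
Footing area = 21.24 m², so allowable column load = 209.9 × 21.24 = 4458.3 kN.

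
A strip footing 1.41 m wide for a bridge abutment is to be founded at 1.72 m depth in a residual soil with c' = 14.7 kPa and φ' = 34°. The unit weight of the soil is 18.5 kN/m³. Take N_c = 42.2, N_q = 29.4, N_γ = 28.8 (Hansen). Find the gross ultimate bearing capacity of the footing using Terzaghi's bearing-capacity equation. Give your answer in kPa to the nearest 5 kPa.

q = γ·D_f = 18.5 × 1.72 = 31.82 kPa.
c·N_c = 14.7 × 42.2 = 620.34 kPa
q·N_q = 31.82 × 29.4 = 935.51 kPa
0.5·γ·B·N_γ = 0.5 × 18.5 × 1.41 × 28.8 = 375.62 kPa
q_ult = 620.34 + 935.51 + 375.62 = 1931.5 kPa.

q_ult ≈ 1930 kPa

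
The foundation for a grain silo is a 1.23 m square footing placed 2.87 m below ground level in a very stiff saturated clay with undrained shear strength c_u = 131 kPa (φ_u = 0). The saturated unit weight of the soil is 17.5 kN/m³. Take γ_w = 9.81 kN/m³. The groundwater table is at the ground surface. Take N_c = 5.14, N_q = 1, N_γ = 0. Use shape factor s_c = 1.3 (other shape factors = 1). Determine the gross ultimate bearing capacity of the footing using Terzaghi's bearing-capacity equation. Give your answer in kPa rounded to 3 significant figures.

With the water table at the surface the whole profile is submerged: γ' = 17.5 − 9.81 = 7.69 kN/m³, so q = γ'·D_f = 22.07 kPa.
q_ult = c·N_c·s_c + q·N_q
     = 131 × 5.14 × 1.3 + 22.07 × 1
     = 875.34 + 22.07 = 897.41 kPa.

q_ult ≈ 897 kPa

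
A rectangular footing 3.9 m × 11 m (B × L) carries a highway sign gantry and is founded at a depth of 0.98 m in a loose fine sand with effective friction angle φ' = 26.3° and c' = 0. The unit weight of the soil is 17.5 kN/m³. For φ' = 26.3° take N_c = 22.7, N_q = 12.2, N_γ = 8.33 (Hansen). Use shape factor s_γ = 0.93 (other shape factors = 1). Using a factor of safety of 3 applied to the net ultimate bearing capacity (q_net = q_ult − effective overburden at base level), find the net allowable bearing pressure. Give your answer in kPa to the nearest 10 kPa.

q_all(net) ≈ 150 kPa

q = γ·D_f = 17.5 × 0.98 = 17.15 kPa.
q·N_q = 17.15 × 12.2 = 209.23 kPa
0.5·γ·B·N_γ·s_γ = 0.5 × 17.5 × 3.9 × 8.33 × 0.93 = 264.36 kPa
q_ult = 209.23 + 264.36 = 473.59 kPa.
Net ultimate: q_net = 473.59 − 17.15 = 456.44 kPa.
q_all(net) = 456.44 / 3 = 152.15 kPa.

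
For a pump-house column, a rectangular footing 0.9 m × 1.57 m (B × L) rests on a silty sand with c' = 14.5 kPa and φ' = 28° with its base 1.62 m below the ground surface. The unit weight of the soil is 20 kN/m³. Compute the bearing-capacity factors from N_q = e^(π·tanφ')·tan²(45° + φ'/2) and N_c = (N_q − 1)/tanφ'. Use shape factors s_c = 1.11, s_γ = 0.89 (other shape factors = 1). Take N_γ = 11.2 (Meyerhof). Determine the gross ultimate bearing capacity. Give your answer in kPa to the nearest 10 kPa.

tan28° = 0.5317, so N_q = e^(π×0.5317)·tan²(59°) = 5.314 × 2.77 = 14.72.
N_c = (14.72 − 1)/tan28° = 25.8.
Effective surcharge at the founding depth q = γ·D_f = 20 × 1.62 = 32.4 kPa.
q_ult = c·N_c·s_c + q·N_q + 0.5·γ·B·N_γ·s_γ
     = 14.5 × 25.803 × 1.11 + 32.4 × 14.72 + 0.5 × 20 × 0.9 × 11.2 × 0.89
     = 415.3 + 476.92 + 89.712 = 981.94 kPa.

q_ult ≈ 980 kPa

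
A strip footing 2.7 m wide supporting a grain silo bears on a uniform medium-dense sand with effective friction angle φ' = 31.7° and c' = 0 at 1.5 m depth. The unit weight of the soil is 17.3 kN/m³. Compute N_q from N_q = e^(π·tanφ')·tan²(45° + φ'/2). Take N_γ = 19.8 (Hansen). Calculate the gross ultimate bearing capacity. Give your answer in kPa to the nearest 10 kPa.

tan31.7° = 0.6176, so N_q = e^(π×0.6176)·tan²(60.85°) = 6.961 × 3.215 = 22.38.
Overburden at base level: q = 17.3 × 1.5 = 25.95 kPa.
Surcharge term q·N_q = 25.95 × 22.377 = 580.68 kPa; self-weight term 0.5·γ·B·N_γ = 0.5 × 17.3 × 2.7 × 19.8 = 462.43 kPa.
q_ult = 580.68 + 462.43 = 1043.1 kPa.

q_ult ≈ 1040 kPa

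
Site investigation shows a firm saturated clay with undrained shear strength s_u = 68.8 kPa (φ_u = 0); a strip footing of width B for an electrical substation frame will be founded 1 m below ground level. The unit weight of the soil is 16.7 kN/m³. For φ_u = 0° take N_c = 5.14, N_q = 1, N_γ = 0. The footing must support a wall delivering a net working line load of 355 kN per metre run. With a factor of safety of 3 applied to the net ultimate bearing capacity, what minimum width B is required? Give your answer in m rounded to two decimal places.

q = γ·D_f = 16.7 × 1 = 16.7 kPa.
c·N_c = 68.8 × 5.14 = 353.63 kPa
q·N_q = 16.7 × 1 = 16.7 kPa
q_ult = 353.63 + 16.7 = 370.33 kPa.
For φ = 0 the ½γBN_γ term vanishes, so q_ult is independent of B. q_net = 370.33 − 16.7 = 353.63 kPa; q_all(net) = 353.63/3 = 117.88 kPa.
Required width B = w / q_all(net) = 355 / 117.88 = 3.012 m.

B = 3.01 m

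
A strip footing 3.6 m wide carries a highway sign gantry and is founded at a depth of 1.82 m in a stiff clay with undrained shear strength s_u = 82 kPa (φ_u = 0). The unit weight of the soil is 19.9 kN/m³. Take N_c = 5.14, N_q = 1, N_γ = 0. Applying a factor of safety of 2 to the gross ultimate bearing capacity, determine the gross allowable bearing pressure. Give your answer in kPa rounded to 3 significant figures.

Effective surcharge at the founding depth q = γ·D_f = 19.9 × 1.82 = 36.218 kPa.
q_ult = c·N_c + q·N_q
     = 82 × 5.14 + 36.218 × 1
     = 421.48 + 36.218 = 457.7 kPa.
q_all = q_ult / FS = 457.7 / 2 = 228.85 kPa.

q_all ≈ 229 kPa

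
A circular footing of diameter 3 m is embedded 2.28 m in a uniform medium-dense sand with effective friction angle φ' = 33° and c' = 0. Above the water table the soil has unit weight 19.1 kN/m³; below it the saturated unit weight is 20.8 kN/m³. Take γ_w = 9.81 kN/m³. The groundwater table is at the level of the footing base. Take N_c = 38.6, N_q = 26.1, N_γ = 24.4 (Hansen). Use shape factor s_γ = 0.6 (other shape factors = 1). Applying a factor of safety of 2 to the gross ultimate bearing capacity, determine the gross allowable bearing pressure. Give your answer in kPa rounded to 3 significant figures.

Overburden at base level: q = 19.1 × 2.28 = 43.548 kPa.
Below the base the soil is submerged, so the ½γBN_γ term uses γ' = 20.8 − 9.81 = 10.99 kN/m³.
Surcharge term q·N_q = 43.548 × 26.1 = 1136.6 kPa; self-weight term 0.5·γ·B·N_γ·s_γ = 0.5 × 10.99 × 3 × 24.4 × 0.6 = 241.34 kPa.
q_ult = 1136.6 + 241.34 = 1377.9 kPa.
q_all = q_ult / FS = 1377.9 / 2 = 688.97 kPa.

q_all ≈ 689 kPa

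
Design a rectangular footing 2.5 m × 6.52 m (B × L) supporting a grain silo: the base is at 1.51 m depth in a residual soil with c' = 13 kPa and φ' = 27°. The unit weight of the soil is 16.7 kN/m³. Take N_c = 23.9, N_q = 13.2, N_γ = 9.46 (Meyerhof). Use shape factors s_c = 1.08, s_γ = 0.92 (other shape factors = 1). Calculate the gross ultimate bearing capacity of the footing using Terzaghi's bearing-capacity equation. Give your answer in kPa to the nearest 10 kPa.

q = γ·D_f = 16.7 × 1.51 = 25.217 kPa.
c·N_c·s_c = 13 × 23.9 × 1.08 = 335.56 kPa
q·N_q = 25.217 × 13.2 = 332.86 kPa
0.5·γ·B·N_γ·s_γ = 0.5 × 16.7 × 2.5 × 9.46 × 0.92 = 181.68 kPa
q_ult = 335.56 + 332.86 + 181.68 = 850.1 kPa.

q_ult ≈ 850 kPa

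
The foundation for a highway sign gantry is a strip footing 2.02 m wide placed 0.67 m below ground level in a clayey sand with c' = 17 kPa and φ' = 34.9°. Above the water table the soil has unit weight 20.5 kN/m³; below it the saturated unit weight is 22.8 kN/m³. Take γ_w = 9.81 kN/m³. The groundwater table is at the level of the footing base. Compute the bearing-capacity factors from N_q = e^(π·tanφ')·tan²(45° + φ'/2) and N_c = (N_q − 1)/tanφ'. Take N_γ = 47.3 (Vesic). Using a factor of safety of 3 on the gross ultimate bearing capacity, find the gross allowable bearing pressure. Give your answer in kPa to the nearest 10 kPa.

q_all ≈ 620 kPa

N_q = e^(π·tan34.9°)·tan²(62.45°) = 32.89; N_c = (N_q − 1)/tanφ' = 45.71.
Overburden at base level: q = 20.5 × 0.67 = 13.735 kPa.
Below the base the soil is submerged, so the ½γBN_γ term uses γ' = 22.8 − 9.81 = 12.99 kN/m³.
Cohesion term c·N_c = 17 × 45.706 = 777.01 kPa; surcharge term q·N_q = 13.735 × 32.885 = 451.68 kPa; self-weight term 0.5·γ·B·N_γ = 0.5 × 12.99 × 2.02 × 47.3 = 620.57 kPa.
q_ult = 777.01 + 451.68 + 620.57 = 1849.3 kPa.
q_all = 1849.3 / 3 = 616.42 kPa.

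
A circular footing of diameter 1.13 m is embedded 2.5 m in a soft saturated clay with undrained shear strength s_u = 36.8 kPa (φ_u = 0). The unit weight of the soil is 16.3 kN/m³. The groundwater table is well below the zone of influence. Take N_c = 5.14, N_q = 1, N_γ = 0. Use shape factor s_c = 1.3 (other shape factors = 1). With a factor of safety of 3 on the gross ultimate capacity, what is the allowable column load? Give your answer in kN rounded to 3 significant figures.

Overburden at base level: q = 16.3 × 2.5 = 40.75 kPa.
Cohesion term c·N_c·s_c = 36.8 × 5.14 × 1.3 = 245.9 kPa; surcharge term q·N_q = 40.75 × 1 = 40.75 kPa.
q_ult = 245.9 + 40.75 = 286.65 kPa.
Gross allowable pressure q_all = 286.65 / 3 = 95.549 kPa.
Footing area = 1.0029 m², so allowable column load = 95.549 × 1.0029 = 95.826 kN.

P_all ≈ 95.8 kN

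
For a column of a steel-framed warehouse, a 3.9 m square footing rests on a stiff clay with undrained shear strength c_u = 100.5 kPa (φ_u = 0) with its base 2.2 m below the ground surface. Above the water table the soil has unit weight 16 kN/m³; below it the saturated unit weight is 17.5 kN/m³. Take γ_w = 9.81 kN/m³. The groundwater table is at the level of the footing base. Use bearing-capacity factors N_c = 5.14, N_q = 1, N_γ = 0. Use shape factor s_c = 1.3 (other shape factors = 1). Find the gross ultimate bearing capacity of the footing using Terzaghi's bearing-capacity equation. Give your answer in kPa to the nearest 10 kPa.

q_ult ≈ 710 kPa

Overburden at base level: q = 16 × 2.2 = 35.2 kPa.
Cohesion term c·N_c·s_c = 100.5 × 5.14 × 1.3 = 671.54 kPa; surcharge term q·N_q = 35.2 × 1 = 35.2 kPa.
q_ult = 671.54 + 35.2 = 706.74 kPa.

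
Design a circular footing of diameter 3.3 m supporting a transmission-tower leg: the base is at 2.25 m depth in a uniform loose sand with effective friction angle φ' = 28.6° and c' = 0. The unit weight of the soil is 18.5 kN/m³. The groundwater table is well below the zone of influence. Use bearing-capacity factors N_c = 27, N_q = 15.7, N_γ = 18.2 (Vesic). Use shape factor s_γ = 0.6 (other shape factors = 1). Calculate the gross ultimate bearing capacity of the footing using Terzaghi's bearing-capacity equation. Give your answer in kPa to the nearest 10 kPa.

q_ult ≈ 990 kPa

Effective surcharge at the founding depth q = γ·D_f = 18.5 × 2.25 = 41.625 kPa.
q_ult = q·N_q + 0.5·γ·B·N_γ·s_γ
     = 41.625 × 15.7 + 0.5 × 18.5 × 3.3 × 18.2 × 0.6
     = 653.51 + 333.33 = 986.85 kPa.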